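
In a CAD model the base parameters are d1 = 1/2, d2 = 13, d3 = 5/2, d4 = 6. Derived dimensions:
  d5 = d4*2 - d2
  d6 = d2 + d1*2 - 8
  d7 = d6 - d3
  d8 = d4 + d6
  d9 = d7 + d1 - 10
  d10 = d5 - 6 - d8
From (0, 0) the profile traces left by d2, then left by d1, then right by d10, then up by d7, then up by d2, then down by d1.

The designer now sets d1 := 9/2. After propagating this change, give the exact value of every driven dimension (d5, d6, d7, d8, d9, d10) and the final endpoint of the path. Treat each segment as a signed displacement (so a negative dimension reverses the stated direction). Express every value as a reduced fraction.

Apply edit: d1 := 9/2
  d5 = d4*2 - d2 = -1
  d6 = d2 + d1*2 - 8 = 14
  d7 = d6 - d3 = 23/2
  d8 = d4 + d6 = 20
  d9 = d7 + d1 - 10 = 6
  d10 = d5 - 6 - d8 = -27
Walk from origin (0, 0):
  seg 1: left by d2 = 13 → (-13, 0)
  seg 2: left by d1 = 9/2 → (-35/2, 0)
  seg 3: right by d10 = -27 → (-89/2, 0)
  seg 4: up by d7 = 23/2 → (-89/2, 23/2)
  seg 5: up by d2 = 13 → (-89/2, 49/2)
  seg 6: down by d1 = 9/2 → (-89/2, 20)

d5 = -1
d6 = 14
d7 = 23/2
d8 = 20
d9 = 6
d10 = -27
endpoint = (-89/2, 20)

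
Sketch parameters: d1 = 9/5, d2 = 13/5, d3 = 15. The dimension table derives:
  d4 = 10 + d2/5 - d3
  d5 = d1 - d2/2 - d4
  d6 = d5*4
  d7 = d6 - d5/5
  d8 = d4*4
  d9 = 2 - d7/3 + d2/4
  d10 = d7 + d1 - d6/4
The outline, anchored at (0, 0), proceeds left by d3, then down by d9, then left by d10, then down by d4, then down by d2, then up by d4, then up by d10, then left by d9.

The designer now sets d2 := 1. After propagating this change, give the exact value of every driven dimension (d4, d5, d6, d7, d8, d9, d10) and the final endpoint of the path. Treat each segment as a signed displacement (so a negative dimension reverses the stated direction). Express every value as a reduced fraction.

Apply edit: d2 := 1
  d4 = 10 + d2/5 - d3 = -24/5
  d5 = d1 - d2/2 - d4 = 61/10
  d6 = d5*4 = 122/5
  d7 = d6 - d5/5 = 1159/50
  d8 = d4*4 = -96/5
  d9 = 2 - d7/3 + d2/4 = -1643/300
  d10 = d7 + d1 - d6/4 = 472/25
Walk from origin (0, 0):
  seg 1: left by d3 = 15 → (-15, 0)
  seg 2: down by d9 = -1643/300 → (-15, 1643/300)
  seg 3: left by d10 = 472/25 → (-847/25, 1643/300)
  seg 4: down by d4 = -24/5 → (-847/25, 3083/300)
  seg 5: down by d2 = 1 → (-847/25, 2783/300)
  seg 6: up by d4 = -24/5 → (-847/25, 1343/300)
  seg 7: up by d10 = 472/25 → (-847/25, 7007/300)
  seg 8: left by d9 = -1643/300 → (-8521/300, 7007/300)

d4 = -24/5
d5 = 61/10
d6 = 122/5
d7 = 1159/50
d8 = -96/5
d9 = -1643/300
d10 = 472/25
endpoint = (-8521/300, 7007/300)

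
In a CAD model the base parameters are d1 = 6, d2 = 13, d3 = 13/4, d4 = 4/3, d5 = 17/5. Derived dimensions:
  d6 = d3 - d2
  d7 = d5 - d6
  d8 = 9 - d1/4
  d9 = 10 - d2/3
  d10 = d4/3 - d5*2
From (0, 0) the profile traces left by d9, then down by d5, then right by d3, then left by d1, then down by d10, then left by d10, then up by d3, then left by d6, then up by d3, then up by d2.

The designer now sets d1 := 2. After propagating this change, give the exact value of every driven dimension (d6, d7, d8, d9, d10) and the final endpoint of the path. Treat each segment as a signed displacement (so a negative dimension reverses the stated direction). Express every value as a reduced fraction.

d6 = -39/4
d7 = 263/20
d8 = 17/2
d9 = 17/3
d10 = -286/45
endpoint = (526/45, 2021/90)

Apply edit: d1 := 2
  d6 = d3 - d2 = -39/4
  d7 = d5 - d6 = 263/20
  d8 = 9 - d1/4 = 17/2
  d9 = 10 - d2/3 = 17/3
  d10 = d4/3 - d5*2 = -286/45
Walk from origin (0, 0):
  seg 1: left by d9 = 17/3 → (-17/3, 0)
  seg 2: down by d5 = 17/5 → (-17/3, -17/5)
  seg 3: right by d3 = 13/4 → (-29/12, -17/5)
  seg 4: left by d1 = 2 → (-53/12, -17/5)
  seg 5: down by d10 = -286/45 → (-53/12, 133/45)
  seg 6: left by d10 = -286/45 → (349/180, 133/45)
  seg 7: up by d3 = 13/4 → (349/180, 1117/180)
  seg 8: left by d6 = -39/4 → (526/45, 1117/180)
  seg 9: up by d3 = 13/4 → (526/45, 851/90)
  seg 10: up by d2 = 13 → (526/45, 2021/90)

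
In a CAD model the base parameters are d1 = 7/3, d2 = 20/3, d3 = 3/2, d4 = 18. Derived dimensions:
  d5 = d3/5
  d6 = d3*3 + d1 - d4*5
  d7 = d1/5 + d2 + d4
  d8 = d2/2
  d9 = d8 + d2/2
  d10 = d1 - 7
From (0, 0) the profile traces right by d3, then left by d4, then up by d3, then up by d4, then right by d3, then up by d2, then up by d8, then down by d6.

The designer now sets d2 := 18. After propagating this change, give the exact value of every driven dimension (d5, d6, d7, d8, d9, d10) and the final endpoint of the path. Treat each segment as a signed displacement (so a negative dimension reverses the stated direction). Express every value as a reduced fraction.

Apply edit: d2 := 18
  d5 = d3/5 = 3/10
  d6 = d3*3 + d1 - d4*5 = -499/6
  d7 = d1/5 + d2 + d4 = 547/15
  d8 = d2/2 = 9
  d9 = d8 + d2/2 = 18
  d10 = d1 - 7 = -14/3
Walk from origin (0, 0):
  seg 1: right by d3 = 3/2 → (3/2, 0)
  seg 2: left by d4 = 18 → (-33/2, 0)
  seg 3: up by d3 = 3/2 → (-33/2, 3/2)
  seg 4: up by d4 = 18 → (-33/2, 39/2)
  seg 5: right by d3 = 3/2 → (-15, 39/2)
  seg 6: up by d2 = 18 → (-15, 75/2)
  seg 7: up by d8 = 9 → (-15, 93/2)
  seg 8: down by d6 = -499/6 → (-15, 389/3)

d5 = 3/10
d6 = -499/6
d7 = 547/15
d8 = 9
d9 = 18
d10 = -14/3
endpoint = (-15, 389/3)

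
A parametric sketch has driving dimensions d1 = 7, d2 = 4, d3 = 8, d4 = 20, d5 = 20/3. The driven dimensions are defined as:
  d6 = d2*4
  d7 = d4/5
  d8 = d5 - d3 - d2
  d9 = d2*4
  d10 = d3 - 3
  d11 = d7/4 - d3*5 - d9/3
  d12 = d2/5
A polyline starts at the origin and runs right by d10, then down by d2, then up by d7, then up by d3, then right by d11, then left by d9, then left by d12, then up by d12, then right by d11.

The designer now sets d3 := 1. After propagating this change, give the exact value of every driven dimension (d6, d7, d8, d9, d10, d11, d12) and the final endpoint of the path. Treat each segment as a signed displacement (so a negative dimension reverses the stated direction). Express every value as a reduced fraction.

Apply edit: d3 := 1
  d6 = d2*4 = 16
  d7 = d4/5 = 4
  d8 = d5 - d3 - d2 = 5/3
  d9 = d2*4 = 16
  d10 = d3 - 3 = -2
  d11 = d7/4 - d3*5 - d9/3 = -28/3
  d12 = d2/5 = 4/5
Walk from origin (0, 0):
  seg 1: right by d10 = -2 → (-2, 0)
  seg 2: down by d2 = 4 → (-2, -4)
  seg 3: up by d7 = 4 → (-2, 0)
  seg 4: up by d3 = 1 → (-2, 1)
  seg 5: right by d11 = -28/3 → (-34/3, 1)
  seg 6: left by d9 = 16 → (-82/3, 1)
  seg 7: left by d12 = 4/5 → (-422/15, 1)
  seg 8: up by d12 = 4/5 → (-422/15, 9/5)
  seg 9: right by d11 = -28/3 → (-562/15, 9/5)

d6 = 16
d7 = 4
d8 = 5/3
d9 = 16
d10 = -2
d11 = -28/3
d12 = 4/5
endpoint = (-562/15, 9/5)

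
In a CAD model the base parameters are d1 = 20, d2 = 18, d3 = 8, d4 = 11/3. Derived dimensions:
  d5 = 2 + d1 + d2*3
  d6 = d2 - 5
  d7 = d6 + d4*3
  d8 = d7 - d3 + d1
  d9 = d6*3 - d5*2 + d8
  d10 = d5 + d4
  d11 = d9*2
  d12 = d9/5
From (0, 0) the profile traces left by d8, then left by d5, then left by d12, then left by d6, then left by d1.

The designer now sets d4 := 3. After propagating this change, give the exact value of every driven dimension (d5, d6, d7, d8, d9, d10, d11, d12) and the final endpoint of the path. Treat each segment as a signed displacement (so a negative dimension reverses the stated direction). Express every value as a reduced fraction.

d5 = 76
d6 = 13
d7 = 22
d8 = 34
d9 = -79
d10 = 79
d11 = -158
d12 = -79/5
endpoint = (-636/5, 0)

Apply edit: d4 := 3
  d5 = 2 + d1 + d2*3 = 76
  d6 = d2 - 5 = 13
  d7 = d6 + d4*3 = 22
  d8 = d7 - d3 + d1 = 34
  d9 = d6*3 - d5*2 + d8 = -79
  d10 = d5 + d4 = 79
  d11 = d9*2 = -158
  d12 = d9/5 = -79/5
Walk from origin (0, 0):
  seg 1: left by d8 = 34 → (-34, 0)
  seg 2: left by d5 = 76 → (-110, 0)
  seg 3: left by d12 = -79/5 → (-471/5, 0)
  seg 4: left by d6 = 13 → (-536/5, 0)
  seg 5: left by d1 = 20 → (-636/5, 0)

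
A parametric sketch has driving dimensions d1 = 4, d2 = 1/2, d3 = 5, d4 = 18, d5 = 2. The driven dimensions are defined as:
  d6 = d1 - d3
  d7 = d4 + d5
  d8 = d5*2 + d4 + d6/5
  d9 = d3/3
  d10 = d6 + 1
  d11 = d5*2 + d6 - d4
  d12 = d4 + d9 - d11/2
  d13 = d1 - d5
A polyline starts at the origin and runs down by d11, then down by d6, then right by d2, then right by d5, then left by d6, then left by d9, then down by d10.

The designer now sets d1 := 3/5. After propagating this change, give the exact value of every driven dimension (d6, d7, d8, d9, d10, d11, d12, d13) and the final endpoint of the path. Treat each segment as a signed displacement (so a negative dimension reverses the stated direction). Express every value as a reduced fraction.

Apply edit: d1 := 3/5
  d6 = d1 - d3 = -22/5
  d7 = d4 + d5 = 20
  d8 = d5*2 + d4 + d6/5 = 528/25
  d9 = d3/3 = 5/3
  d10 = d6 + 1 = -17/5
  d11 = d5*2 + d6 - d4 = -92/5
  d12 = d4 + d9 - d11/2 = 433/15
  d13 = d1 - d5 = -7/5
Walk from origin (0, 0):
  seg 1: down by d11 = -92/5 → (0, 92/5)
  seg 2: down by d6 = -22/5 → (0, 114/5)
  seg 3: right by d2 = 1/2 → (1/2, 114/5)
  seg 4: right by d5 = 2 → (5/2, 114/5)
  seg 5: left by d6 = -22/5 → (69/10, 114/5)
  seg 6: left by d9 = 5/3 → (157/30, 114/5)
  seg 7: down by d10 = -17/5 → (157/30, 131/5)

d6 = -22/5
d7 = 20
d8 = 528/25
d9 = 5/3
d10 = -17/5
d11 = -92/5
d12 = 433/15
d13 = -7/5
endpoint = (157/30, 131/5)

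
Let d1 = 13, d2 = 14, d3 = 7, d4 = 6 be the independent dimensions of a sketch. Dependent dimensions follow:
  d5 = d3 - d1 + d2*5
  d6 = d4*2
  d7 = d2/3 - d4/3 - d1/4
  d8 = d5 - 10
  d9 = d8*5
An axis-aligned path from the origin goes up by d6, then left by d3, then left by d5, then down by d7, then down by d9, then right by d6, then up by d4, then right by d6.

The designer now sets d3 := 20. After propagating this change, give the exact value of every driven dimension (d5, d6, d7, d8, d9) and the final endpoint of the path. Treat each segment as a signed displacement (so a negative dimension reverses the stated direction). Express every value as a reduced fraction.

Apply edit: d3 := 20
  d5 = d3 - d1 + d2*5 = 77
  d6 = d4*2 = 12
  d7 = d2/3 - d4/3 - d1/4 = -7/12
  d8 = d5 - 10 = 67
  d9 = d8*5 = 335
Walk from origin (0, 0):
  seg 1: up by d6 = 12 → (0, 12)
  seg 2: left by d3 = 20 → (-20, 12)
  seg 3: left by d5 = 77 → (-97, 12)
  seg 4: down by d7 = -7/12 → (-97, 151/12)
  seg 5: down by d9 = 335 → (-97, -3869/12)
  seg 6: right by d6 = 12 → (-85, -3869/12)
  seg 7: up by d4 = 6 → (-85, -3797/12)
  seg 8: right by d6 = 12 → (-73, -3797/12)

d5 = 77
d6 = 12
d7 = -7/12
d8 = 67
d9 = 335
endpoint = (-73, -3797/12)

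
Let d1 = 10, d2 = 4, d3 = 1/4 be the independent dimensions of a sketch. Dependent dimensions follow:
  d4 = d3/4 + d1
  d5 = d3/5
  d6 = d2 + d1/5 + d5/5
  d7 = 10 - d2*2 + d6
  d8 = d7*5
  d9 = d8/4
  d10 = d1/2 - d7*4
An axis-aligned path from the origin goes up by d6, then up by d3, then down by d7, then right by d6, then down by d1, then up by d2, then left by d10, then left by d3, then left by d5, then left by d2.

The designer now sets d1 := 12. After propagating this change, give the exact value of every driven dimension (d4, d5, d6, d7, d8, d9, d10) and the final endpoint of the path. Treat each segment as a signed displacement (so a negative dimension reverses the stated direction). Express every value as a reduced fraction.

d4 = 193/16
d5 = 1/20
d6 = 641/100
d7 = 841/100
d8 = 841/20
d9 = 841/80
d10 = -691/25
endpoint = (119/4, -39/4)

Apply edit: d1 := 12
  d4 = d3/4 + d1 = 193/16
  d5 = d3/5 = 1/20
  d6 = d2 + d1/5 + d5/5 = 641/100
  d7 = 10 - d2*2 + d6 = 841/100
  d8 = d7*5 = 841/20
  d9 = d8/4 = 841/80
  d10 = d1/2 - d7*4 = -691/25
Walk from origin (0, 0):
  seg 1: up by d6 = 641/100 → (0, 641/100)
  seg 2: up by d3 = 1/4 → (0, 333/50)
  seg 3: down by d7 = 841/100 → (0, -7/4)
  seg 4: right by d6 = 641/100 → (641/100, -7/4)
  seg 5: down by d1 = 12 → (641/100, -55/4)
  seg 6: up by d2 = 4 → (641/100, -39/4)
  seg 7: left by d10 = -691/25 → (681/20, -39/4)
  seg 8: left by d3 = 1/4 → (169/5, -39/4)
  seg 9: left by d5 = 1/20 → (135/4, -39/4)
  seg 10: left by d2 = 4 → (119/4, -39/4)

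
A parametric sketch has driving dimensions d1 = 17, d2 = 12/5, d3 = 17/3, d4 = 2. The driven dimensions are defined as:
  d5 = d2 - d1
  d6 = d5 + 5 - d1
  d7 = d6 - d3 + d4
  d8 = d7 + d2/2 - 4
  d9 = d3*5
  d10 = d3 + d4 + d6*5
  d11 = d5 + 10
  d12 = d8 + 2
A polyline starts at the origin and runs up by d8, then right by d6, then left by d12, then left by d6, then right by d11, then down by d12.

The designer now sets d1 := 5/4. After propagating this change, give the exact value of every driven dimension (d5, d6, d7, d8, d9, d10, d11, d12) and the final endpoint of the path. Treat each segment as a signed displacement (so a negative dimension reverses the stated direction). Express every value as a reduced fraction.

d5 = 23/20
d6 = 49/10
d7 = 37/30
d8 = -47/30
d9 = 85/3
d10 = 193/6
d11 = 223/20
d12 = 13/30
endpoint = (643/60, -2)

Apply edit: d1 := 5/4
  d5 = d2 - d1 = 23/20
  d6 = d5 + 5 - d1 = 49/10
  d7 = d6 - d3 + d4 = 37/30
  d8 = d7 + d2/2 - 4 = -47/30
  d9 = d3*5 = 85/3
  d10 = d3 + d4 + d6*5 = 193/6
  d11 = d5 + 10 = 223/20
  d12 = d8 + 2 = 13/30
Walk from origin (0, 0):
  seg 1: up by d8 = -47/30 → (0, -47/30)
  seg 2: right by d6 = 49/10 → (49/10, -47/30)
  seg 3: left by d12 = 13/30 → (67/15, -47/30)
  seg 4: left by d6 = 49/10 → (-13/30, -47/30)
  seg 5: right by d11 = 223/20 → (643/60, -47/30)
  seg 6: down by d12 = 13/30 → (643/60, -2)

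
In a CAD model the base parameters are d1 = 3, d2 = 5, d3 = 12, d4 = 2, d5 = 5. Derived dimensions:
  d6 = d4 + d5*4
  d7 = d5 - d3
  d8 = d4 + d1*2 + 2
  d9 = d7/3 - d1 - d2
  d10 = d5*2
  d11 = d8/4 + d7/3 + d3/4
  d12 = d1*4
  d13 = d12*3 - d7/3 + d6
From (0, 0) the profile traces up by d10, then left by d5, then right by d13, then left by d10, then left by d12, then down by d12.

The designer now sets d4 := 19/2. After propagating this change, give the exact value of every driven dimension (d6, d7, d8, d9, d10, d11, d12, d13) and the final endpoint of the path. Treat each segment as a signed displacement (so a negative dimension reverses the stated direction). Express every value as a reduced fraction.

d6 = 59/2
d7 = -7
d8 = 35/2
d9 = -31/3
d10 = 10
d11 = 121/24
d12 = 12
d13 = 407/6
endpoint = (245/6, -2)

Apply edit: d4 := 19/2
  d6 = d4 + d5*4 = 59/2
  d7 = d5 - d3 = -7
  d8 = d4 + d1*2 + 2 = 35/2
  d9 = d7/3 - d1 - d2 = -31/3
  d10 = d5*2 = 10
  d11 = d8/4 + d7/3 + d3/4 = 121/24
  d12 = d1*4 = 12
  d13 = d12*3 - d7/3 + d6 = 407/6
Walk from origin (0, 0):
  seg 1: up by d10 = 10 → (0, 10)
  seg 2: left by d5 = 5 → (-5, 10)
  seg 3: right by d13 = 407/6 → (377/6, 10)
  seg 4: left by d10 = 10 → (317/6, 10)
  seg 5: left by d12 = 12 → (245/6, 10)
  seg 6: down by d12 = 12 → (245/6, -2)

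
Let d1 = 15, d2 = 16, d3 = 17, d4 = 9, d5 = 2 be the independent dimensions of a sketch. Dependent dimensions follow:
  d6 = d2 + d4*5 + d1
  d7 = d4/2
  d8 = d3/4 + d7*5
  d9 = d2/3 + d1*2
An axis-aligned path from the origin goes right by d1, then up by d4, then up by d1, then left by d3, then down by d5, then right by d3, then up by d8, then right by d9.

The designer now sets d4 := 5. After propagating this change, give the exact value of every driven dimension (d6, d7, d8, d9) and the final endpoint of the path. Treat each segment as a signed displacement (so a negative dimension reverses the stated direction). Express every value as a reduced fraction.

d6 = 56
d7 = 5/2
d8 = 67/4
d9 = 106/3
endpoint = (151/3, 139/4)

Apply edit: d4 := 5
  d6 = d2 + d4*5 + d1 = 56
  d7 = d4/2 = 5/2
  d8 = d3/4 + d7*5 = 67/4
  d9 = d2/3 + d1*2 = 106/3
Walk from origin (0, 0):
  seg 1: right by d1 = 15 → (15, 0)
  seg 2: up by d4 = 5 → (15, 5)
  seg 3: up by d1 = 15 → (15, 20)
  seg 4: left by d3 = 17 → (-2, 20)
  seg 5: down by d5 = 2 → (-2, 18)
  seg 6: right by d3 = 17 → (15, 18)
  seg 7: up by d8 = 67/4 → (15, 139/4)
  seg 8: right by d9 = 106/3 → (151/3, 139/4)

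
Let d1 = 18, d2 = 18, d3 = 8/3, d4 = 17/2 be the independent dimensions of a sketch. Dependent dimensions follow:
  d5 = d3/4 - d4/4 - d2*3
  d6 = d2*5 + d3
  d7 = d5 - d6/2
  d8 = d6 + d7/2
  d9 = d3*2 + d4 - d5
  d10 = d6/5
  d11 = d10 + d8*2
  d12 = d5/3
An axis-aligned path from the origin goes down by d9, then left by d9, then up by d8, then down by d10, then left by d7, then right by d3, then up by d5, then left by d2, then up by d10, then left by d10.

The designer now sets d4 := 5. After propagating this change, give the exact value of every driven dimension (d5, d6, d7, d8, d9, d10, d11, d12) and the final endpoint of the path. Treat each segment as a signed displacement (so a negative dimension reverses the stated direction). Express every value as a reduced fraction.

Apply edit: d4 := 5
  d5 = d3/4 - d4/4 - d2*3 = -655/12
  d6 = d2*5 + d3 = 278/3
  d7 = d5 - d6/2 = -1211/12
  d8 = d6 + d7/2 = 1013/24
  d9 = d3*2 + d4 - d5 = 779/12
  d10 = d6/5 = 278/15
  d11 = d10 + d8*2 = 2059/20
  d12 = d5/3 = -655/36
Walk from origin (0, 0):
  seg 1: down by d9 = 779/12 → (0, -779/12)
  seg 2: left by d9 = 779/12 → (-779/12, -779/12)
  seg 3: up by d8 = 1013/24 → (-779/12, -545/24)
  seg 4: down by d10 = 278/15 → (-779/12, -4949/120)
  seg 5: left by d7 = -1211/12 → (36, -4949/120)
  seg 6: right by d3 = 8/3 → (116/3, -4949/120)
  seg 7: up by d5 = -655/12 → (116/3, -3833/40)
  seg 8: left by d2 = 18 → (62/3, -3833/40)
  seg 9: up by d10 = 278/15 → (62/3, -1855/24)
  seg 10: left by d10 = 278/15 → (32/15, -1855/24)

d5 = -655/12
d6 = 278/3
d7 = -1211/12
d8 = 1013/24
d9 = 779/12
d10 = 278/15
d11 = 2059/20
d12 = -655/36
endpoint = (32/15, -1855/24)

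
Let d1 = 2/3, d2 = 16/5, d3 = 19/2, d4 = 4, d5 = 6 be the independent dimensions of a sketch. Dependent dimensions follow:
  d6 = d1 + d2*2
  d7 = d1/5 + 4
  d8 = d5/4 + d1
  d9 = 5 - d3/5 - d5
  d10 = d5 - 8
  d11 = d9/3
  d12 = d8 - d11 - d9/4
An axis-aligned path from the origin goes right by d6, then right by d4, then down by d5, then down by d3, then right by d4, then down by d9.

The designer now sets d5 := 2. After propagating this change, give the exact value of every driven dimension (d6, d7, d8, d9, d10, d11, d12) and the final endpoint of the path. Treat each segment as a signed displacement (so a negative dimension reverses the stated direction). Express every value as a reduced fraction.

Apply edit: d5 := 2
  d6 = d1 + d2*2 = 106/15
  d7 = d1/5 + 4 = 62/15
  d8 = d5/4 + d1 = 7/6
  d9 = 5 - d3/5 - d5 = 11/10
  d10 = d5 - 8 = -6
  d11 = d9/3 = 11/30
  d12 = d8 - d11 - d9/4 = 21/40
Walk from origin (0, 0):
  seg 1: right by d6 = 106/15 → (106/15, 0)
  seg 2: right by d4 = 4 → (166/15, 0)
  seg 3: down by d5 = 2 → (166/15, -2)
  seg 4: down by d3 = 19/2 → (166/15, -23/2)
  seg 5: right by d4 = 4 → (226/15, -23/2)
  seg 6: down by d9 = 11/10 → (226/15, -63/5)

d6 = 106/15
d7 = 62/15
d8 = 7/6
d9 = 11/10
d10 = -6
d11 = 11/30
d12 = 21/40
endpoint = (226/15, -63/5)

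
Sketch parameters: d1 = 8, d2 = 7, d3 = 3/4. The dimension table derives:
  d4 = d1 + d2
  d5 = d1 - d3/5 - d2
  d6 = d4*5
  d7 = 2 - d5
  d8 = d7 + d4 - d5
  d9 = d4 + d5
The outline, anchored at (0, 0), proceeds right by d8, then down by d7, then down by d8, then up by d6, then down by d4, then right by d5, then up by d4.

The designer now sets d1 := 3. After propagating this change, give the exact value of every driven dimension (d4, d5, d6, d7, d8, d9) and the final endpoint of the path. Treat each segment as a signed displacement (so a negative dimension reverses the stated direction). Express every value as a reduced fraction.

d4 = 10
d5 = -83/20
d6 = 50
d7 = 123/20
d8 = 203/10
d9 = 117/20
endpoint = (323/20, 471/20)

Apply edit: d1 := 3
  d4 = d1 + d2 = 10
  d5 = d1 - d3/5 - d2 = -83/20
  d6 = d4*5 = 50
  d7 = 2 - d5 = 123/20
  d8 = d7 + d4 - d5 = 203/10
  d9 = d4 + d5 = 117/20
Walk from origin (0, 0):
  seg 1: right by d8 = 203/10 → (203/10, 0)
  seg 2: down by d7 = 123/20 → (203/10, -123/20)
  seg 3: down by d8 = 203/10 → (203/10, -529/20)
  seg 4: up by d6 = 50 → (203/10, 471/20)
  seg 5: down by d4 = 10 → (203/10, 271/20)
  seg 6: right by d5 = -83/20 → (323/20, 271/20)
  seg 7: up by d4 = 10 → (323/20, 471/20)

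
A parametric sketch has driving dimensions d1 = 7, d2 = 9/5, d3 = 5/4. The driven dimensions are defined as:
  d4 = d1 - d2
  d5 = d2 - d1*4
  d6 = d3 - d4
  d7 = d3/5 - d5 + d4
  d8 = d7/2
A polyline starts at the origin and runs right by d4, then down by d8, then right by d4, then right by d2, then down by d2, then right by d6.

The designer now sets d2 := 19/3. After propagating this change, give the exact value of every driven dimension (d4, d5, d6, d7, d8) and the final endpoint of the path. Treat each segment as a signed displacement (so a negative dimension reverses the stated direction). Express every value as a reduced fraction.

d4 = 2/3
d5 = -65/3
d6 = 7/12
d7 = 271/12
d8 = 271/24
endpoint = (33/4, -141/8)

Apply edit: d2 := 19/3
  d4 = d1 - d2 = 2/3
  d5 = d2 - d1*4 = -65/3
  d6 = d3 - d4 = 7/12
  d7 = d3/5 - d5 + d4 = 271/12
  d8 = d7/2 = 271/24
Walk from origin (0, 0):
  seg 1: right by d4 = 2/3 → (2/3, 0)
  seg 2: down by d8 = 271/24 → (2/3, -271/24)
  seg 3: right by d4 = 2/3 → (4/3, -271/24)
  seg 4: right by d2 = 19/3 → (23/3, -271/24)
  seg 5: down by d2 = 19/3 → (23/3, -141/8)
  seg 6: right by d6 = 7/12 → (33/4, -141/8)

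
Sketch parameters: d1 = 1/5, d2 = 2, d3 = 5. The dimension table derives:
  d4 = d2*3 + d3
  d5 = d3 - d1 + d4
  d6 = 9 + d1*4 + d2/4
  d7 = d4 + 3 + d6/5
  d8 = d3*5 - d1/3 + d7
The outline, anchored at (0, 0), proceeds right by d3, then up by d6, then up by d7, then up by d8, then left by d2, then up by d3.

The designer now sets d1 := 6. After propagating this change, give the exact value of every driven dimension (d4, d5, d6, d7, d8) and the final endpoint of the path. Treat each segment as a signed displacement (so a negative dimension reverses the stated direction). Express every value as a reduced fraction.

Apply edit: d1 := 6
  d4 = d2*3 + d3 = 11
  d5 = d3 - d1 + d4 = 10
  d6 = 9 + d1*4 + d2/4 = 67/2
  d7 = d4 + 3 + d6/5 = 207/10
  d8 = d3*5 - d1/3 + d7 = 437/10
Walk from origin (0, 0):
  seg 1: right by d3 = 5 → (5, 0)
  seg 2: up by d6 = 67/2 → (5, 67/2)
  seg 3: up by d7 = 207/10 → (5, 271/5)
  seg 4: up by d8 = 437/10 → (5, 979/10)
  seg 5: left by d2 = 2 → (3, 979/10)
  seg 6: up by d3 = 5 → (3, 1029/10)

d4 = 11
d5 = 10
d6 = 67/2
d7 = 207/10
d8 = 437/10
endpoint = (3, 1029/10)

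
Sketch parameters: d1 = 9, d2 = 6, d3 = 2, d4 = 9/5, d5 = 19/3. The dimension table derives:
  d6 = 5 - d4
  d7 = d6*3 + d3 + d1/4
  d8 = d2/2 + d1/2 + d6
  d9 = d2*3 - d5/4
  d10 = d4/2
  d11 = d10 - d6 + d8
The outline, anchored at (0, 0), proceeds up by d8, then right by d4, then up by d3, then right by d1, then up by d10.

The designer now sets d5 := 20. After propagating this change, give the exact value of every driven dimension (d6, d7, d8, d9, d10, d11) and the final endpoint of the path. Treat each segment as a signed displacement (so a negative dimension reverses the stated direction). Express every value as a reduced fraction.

d6 = 16/5
d7 = 277/20
d8 = 107/10
d9 = 13
d10 = 9/10
d11 = 42/5
endpoint = (54/5, 68/5)

Apply edit: d5 := 20
  d6 = 5 - d4 = 16/5
  d7 = d6*3 + d3 + d1/4 = 277/20
  d8 = d2/2 + d1/2 + d6 = 107/10
  d9 = d2*3 - d5/4 = 13
  d10 = d4/2 = 9/10
  d11 = d10 - d6 + d8 = 42/5
Walk from origin (0, 0):
  seg 1: up by d8 = 107/10 → (0, 107/10)
  seg 2: right by d4 = 9/5 → (9/5, 107/10)
  seg 3: up by d3 = 2 → (9/5, 127/10)
  seg 4: right by d1 = 9 → (54/5, 127/10)
  seg 5: up by d10 = 9/10 → (54/5, 68/5)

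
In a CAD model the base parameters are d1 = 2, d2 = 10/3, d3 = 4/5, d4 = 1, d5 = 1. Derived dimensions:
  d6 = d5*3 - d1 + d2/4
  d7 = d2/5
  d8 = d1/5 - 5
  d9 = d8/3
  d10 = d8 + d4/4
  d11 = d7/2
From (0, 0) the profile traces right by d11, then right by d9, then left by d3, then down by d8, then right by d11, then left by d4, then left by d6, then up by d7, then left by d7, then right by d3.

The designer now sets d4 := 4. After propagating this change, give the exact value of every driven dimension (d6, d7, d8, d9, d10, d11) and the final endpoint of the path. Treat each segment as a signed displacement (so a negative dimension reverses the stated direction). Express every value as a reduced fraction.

Apply edit: d4 := 4
  d6 = d5*3 - d1 + d2/4 = 11/6
  d7 = d2/5 = 2/3
  d8 = d1/5 - 5 = -23/5
  d9 = d8/3 = -23/15
  d10 = d8 + d4/4 = -18/5
  d11 = d7/2 = 1/3
Walk from origin (0, 0):
  seg 1: right by d11 = 1/3 → (1/3, 0)
  seg 2: right by d9 = -23/15 → (-6/5, 0)
  seg 3: left by d3 = 4/5 → (-2, 0)
  seg 4: down by d8 = -23/5 → (-2, 23/5)
  seg 5: right by d11 = 1/3 → (-5/3, 23/5)
  seg 6: left by d4 = 4 → (-17/3, 23/5)
  seg 7: left by d6 = 11/6 → (-15/2, 23/5)
  seg 8: up by d7 = 2/3 → (-15/2, 79/15)
  seg 9: left by d7 = 2/3 → (-49/6, 79/15)
  seg 10: right by d3 = 4/5 → (-221/30, 79/15)

d6 = 11/6
d7 = 2/3
d8 = -23/5
d9 = -23/15
d10 = -18/5
d11 = 1/3
endpoint = (-221/30, 79/15)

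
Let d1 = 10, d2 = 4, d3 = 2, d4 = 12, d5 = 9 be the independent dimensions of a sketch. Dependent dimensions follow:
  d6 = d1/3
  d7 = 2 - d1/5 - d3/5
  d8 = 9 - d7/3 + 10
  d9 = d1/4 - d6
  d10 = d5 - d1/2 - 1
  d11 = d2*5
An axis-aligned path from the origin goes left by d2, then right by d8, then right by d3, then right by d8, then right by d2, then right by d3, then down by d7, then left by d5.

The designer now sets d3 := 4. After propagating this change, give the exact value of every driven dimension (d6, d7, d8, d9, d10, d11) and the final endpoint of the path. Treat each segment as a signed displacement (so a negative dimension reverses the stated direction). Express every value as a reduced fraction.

Apply edit: d3 := 4
  d6 = d1/3 = 10/3
  d7 = 2 - d1/5 - d3/5 = -4/5
  d8 = 9 - d7/3 + 10 = 289/15
  d9 = d1/4 - d6 = -5/6
  d10 = d5 - d1/2 - 1 = 3
  d11 = d2*5 = 20
Walk from origin (0, 0):
  seg 1: left by d2 = 4 → (-4, 0)
  seg 2: right by d8 = 289/15 → (229/15, 0)
  seg 3: right by d3 = 4 → (289/15, 0)
  seg 4: right by d8 = 289/15 → (578/15, 0)
  seg 5: right by d2 = 4 → (638/15, 0)
  seg 6: right by d3 = 4 → (698/15, 0)
  seg 7: down by d7 = -4/5 → (698/15, 4/5)
  seg 8: left by d5 = 9 → (563/15, 4/5)

d6 = 10/3
d7 = -4/5
d8 = 289/15
d9 = -5/6
d10 = 3
d11 = 20
endpoint = (563/15, 4/5)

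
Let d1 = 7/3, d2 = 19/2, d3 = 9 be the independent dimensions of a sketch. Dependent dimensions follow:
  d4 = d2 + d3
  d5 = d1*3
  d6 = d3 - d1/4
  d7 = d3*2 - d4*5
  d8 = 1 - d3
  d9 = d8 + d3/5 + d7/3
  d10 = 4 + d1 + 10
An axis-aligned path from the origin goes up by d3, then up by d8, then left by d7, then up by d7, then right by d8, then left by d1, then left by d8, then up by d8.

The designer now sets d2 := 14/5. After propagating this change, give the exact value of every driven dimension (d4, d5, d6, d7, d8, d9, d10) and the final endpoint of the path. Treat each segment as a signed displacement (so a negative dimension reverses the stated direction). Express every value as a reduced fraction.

d4 = 59/5
d5 = 7
d6 = 101/12
d7 = -41
d8 = -8
d9 = -298/15
d10 = 49/3
endpoint = (116/3, -48)

Apply edit: d2 := 14/5
  d4 = d2 + d3 = 59/5
  d5 = d1*3 = 7
  d6 = d3 - d1/4 = 101/12
  d7 = d3*2 - d4*5 = -41
  d8 = 1 - d3 = -8
  d9 = d8 + d3/5 + d7/3 = -298/15
  d10 = 4 + d1 + 10 = 49/3
Walk from origin (0, 0):
  seg 1: up by d3 = 9 → (0, 9)
  seg 2: up by d8 = -8 → (0, 1)
  seg 3: left by d7 = -41 → (41, 1)
  seg 4: up by d7 = -41 → (41, -40)
  seg 5: right by d8 = -8 → (33, -40)
  seg 6: left by d1 = 7/3 → (92/3, -40)
  seg 7: left by d8 = -8 → (116/3, -40)
  seg 8: up by d8 = -8 → (116/3, -48)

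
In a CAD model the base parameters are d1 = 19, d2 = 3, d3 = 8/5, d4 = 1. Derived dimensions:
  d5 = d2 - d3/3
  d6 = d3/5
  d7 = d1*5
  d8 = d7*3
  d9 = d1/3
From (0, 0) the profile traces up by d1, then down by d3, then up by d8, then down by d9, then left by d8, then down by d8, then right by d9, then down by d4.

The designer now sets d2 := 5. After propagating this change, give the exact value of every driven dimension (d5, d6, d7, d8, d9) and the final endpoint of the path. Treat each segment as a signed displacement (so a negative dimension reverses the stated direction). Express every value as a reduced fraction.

d5 = 67/15
d6 = 8/25
d7 = 95
d8 = 285
d9 = 19/3
endpoint = (-836/3, 151/15)

Apply edit: d2 := 5
  d5 = d2 - d3/3 = 67/15
  d6 = d3/5 = 8/25
  d7 = d1*5 = 95
  d8 = d7*3 = 285
  d9 = d1/3 = 19/3
Walk from origin (0, 0):
  seg 1: up by d1 = 19 → (0, 19)
  seg 2: down by d3 = 8/5 → (0, 87/5)
  seg 3: up by d8 = 285 → (0, 1512/5)
  seg 4: down by d9 = 19/3 → (0, 4441/15)
  seg 5: left by d8 = 285 → (-285, 4441/15)
  seg 6: down by d8 = 285 → (-285, 166/15)
  seg 7: right by d9 = 19/3 → (-836/3, 166/15)
  seg 8: down by d4 = 1 → (-836/3, 151/15)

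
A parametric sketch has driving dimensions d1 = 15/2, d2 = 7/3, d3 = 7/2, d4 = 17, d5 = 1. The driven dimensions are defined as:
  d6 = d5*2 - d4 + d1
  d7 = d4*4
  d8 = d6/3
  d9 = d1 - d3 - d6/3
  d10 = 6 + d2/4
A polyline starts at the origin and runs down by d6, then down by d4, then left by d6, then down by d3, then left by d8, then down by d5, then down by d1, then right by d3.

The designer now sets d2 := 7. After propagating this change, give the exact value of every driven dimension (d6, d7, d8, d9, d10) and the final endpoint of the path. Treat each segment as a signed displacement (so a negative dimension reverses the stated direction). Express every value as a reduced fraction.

d6 = -15/2
d7 = 68
d8 = -5/2
d9 = 13/2
d10 = 31/4
endpoint = (27/2, -43/2)

Apply edit: d2 := 7
  d6 = d5*2 - d4 + d1 = -15/2
  d7 = d4*4 = 68
  d8 = d6/3 = -5/2
  d9 = d1 - d3 - d6/3 = 13/2
  d10 = 6 + d2/4 = 31/4
Walk from origin (0, 0):
  seg 1: down by d6 = -15/2 → (0, 15/2)
  seg 2: down by d4 = 17 → (0, -19/2)
  seg 3: left by d6 = -15/2 → (15/2, -19/2)
  seg 4: down by d3 = 7/2 → (15/2, -13)
  seg 5: left by d8 = -5/2 → (10, -13)
  seg 6: down by d5 = 1 → (10, -14)
  seg 7: down by d1 = 15/2 → (10, -43/2)
  seg 8: right by d3 = 7/2 → (27/2, -43/2)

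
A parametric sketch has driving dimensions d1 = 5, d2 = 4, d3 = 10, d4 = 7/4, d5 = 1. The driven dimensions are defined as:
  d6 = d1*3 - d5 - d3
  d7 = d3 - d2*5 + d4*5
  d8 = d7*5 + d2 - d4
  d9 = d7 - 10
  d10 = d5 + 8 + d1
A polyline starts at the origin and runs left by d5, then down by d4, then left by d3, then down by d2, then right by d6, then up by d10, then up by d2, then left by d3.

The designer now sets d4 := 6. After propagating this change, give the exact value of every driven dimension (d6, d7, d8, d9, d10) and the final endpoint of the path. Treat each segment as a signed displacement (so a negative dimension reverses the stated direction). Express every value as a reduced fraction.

d6 = 4
d7 = 20
d8 = 98
d9 = 10
d10 = 14
endpoint = (-17, 8)

Apply edit: d4 := 6
  d6 = d1*3 - d5 - d3 = 4
  d7 = d3 - d2*5 + d4*5 = 20
  d8 = d7*5 + d2 - d4 = 98
  d9 = d7 - 10 = 10
  d10 = d5 + 8 + d1 = 14
Walk from origin (0, 0):
  seg 1: left by d5 = 1 → (-1, 0)
  seg 2: down by d4 = 6 → (-1, -6)
  seg 3: left by d3 = 10 → (-11, -6)
  seg 4: down by d2 = 4 → (-11, -10)
  seg 5: right by d6 = 4 → (-7, -10)
  seg 6: up by d10 = 14 → (-7, 4)
  seg 7: up by d2 = 4 → (-7, 8)
  seg 8: left by d3 = 10 → (-17, 8)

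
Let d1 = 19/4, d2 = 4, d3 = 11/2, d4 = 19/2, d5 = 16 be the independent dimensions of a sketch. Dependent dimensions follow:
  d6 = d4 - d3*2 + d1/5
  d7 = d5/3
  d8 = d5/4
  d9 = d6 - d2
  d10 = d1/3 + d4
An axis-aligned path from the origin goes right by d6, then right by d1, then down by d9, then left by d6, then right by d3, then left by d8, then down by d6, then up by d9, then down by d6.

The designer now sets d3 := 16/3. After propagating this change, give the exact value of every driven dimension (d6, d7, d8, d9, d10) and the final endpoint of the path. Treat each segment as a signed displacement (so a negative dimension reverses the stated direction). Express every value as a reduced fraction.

Apply edit: d3 := 16/3
  d6 = d4 - d3*2 + d1/5 = -13/60
  d7 = d5/3 = 16/3
  d8 = d5/4 = 4
  d9 = d6 - d2 = -253/60
  d10 = d1/3 + d4 = 133/12
Walk from origin (0, 0):
  seg 1: right by d6 = -13/60 → (-13/60, 0)
  seg 2: right by d1 = 19/4 → (68/15, 0)
  seg 3: down by d9 = -253/60 → (68/15, 253/60)
  seg 4: left by d6 = -13/60 → (19/4, 253/60)
  seg 5: right by d3 = 16/3 → (121/12, 253/60)
  seg 6: left by d8 = 4 → (73/12, 253/60)
  seg 7: down by d6 = -13/60 → (73/12, 133/30)
  seg 8: up by d9 = -253/60 → (73/12, 13/60)
  seg 9: down by d6 = -13/60 → (73/12, 13/30)

d6 = -13/60
d7 = 16/3
d8 = 4
d9 = -253/60
d10 = 133/12
endpoint = (73/12, 13/30)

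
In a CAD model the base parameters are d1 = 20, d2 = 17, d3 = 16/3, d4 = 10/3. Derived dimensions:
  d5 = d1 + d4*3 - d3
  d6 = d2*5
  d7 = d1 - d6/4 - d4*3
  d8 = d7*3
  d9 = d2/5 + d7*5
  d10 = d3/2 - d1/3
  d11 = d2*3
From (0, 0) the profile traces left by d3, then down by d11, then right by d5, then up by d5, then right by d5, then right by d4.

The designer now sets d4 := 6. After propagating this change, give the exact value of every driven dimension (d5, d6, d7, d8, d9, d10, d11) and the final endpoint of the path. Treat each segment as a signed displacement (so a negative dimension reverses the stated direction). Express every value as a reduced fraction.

d5 = 98/3
d6 = 85
d7 = -77/4
d8 = -231/4
d9 = -1857/20
d10 = -4
d11 = 51
endpoint = (66, -55/3)

Apply edit: d4 := 6
  d5 = d1 + d4*3 - d3 = 98/3
  d6 = d2*5 = 85
  d7 = d1 - d6/4 - d4*3 = -77/4
  d8 = d7*3 = -231/4
  d9 = d2/5 + d7*5 = -1857/20
  d10 = d3/2 - d1/3 = -4
  d11 = d2*3 = 51
Walk from origin (0, 0):
  seg 1: left by d3 = 16/3 → (-16/3, 0)
  seg 2: down by d11 = 51 → (-16/3, -51)
  seg 3: right by d5 = 98/3 → (82/3, -51)
  seg 4: up by d5 = 98/3 → (82/3, -55/3)
  seg 5: right by d5 = 98/3 → (60, -55/3)
  seg 6: right by d4 = 6 → (66, -55/3)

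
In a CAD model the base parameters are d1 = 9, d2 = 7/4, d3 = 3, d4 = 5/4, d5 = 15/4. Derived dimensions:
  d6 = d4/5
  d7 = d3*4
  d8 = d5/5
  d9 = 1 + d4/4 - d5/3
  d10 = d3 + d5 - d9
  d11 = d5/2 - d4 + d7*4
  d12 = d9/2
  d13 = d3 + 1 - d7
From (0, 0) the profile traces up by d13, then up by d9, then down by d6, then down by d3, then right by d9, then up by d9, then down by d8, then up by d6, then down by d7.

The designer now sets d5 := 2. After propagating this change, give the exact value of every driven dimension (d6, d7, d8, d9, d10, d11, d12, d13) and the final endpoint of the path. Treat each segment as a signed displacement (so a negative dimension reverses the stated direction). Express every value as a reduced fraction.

d6 = 1/4
d7 = 12
d8 = 2/5
d9 = 31/48
d10 = 209/48
d11 = 191/4
d12 = 31/96
d13 = -8
endpoint = (31/48, -2653/120)

Apply edit: d5 := 2
  d6 = d4/5 = 1/4
  d7 = d3*4 = 12
  d8 = d5/5 = 2/5
  d9 = 1 + d4/4 - d5/3 = 31/48
  d10 = d3 + d5 - d9 = 209/48
  d11 = d5/2 - d4 + d7*4 = 191/4
  d12 = d9/2 = 31/96
  d13 = d3 + 1 - d7 = -8
Walk from origin (0, 0):
  seg 1: up by d13 = -8 → (0, -8)
  seg 2: up by d9 = 31/48 → (0, -353/48)
  seg 3: down by d6 = 1/4 → (0, -365/48)
  seg 4: down by d3 = 3 → (0, -509/48)
  seg 5: right by d9 = 31/48 → (31/48, -509/48)
  seg 6: up by d9 = 31/48 → (31/48, -239/24)
  seg 7: down by d8 = 2/5 → (31/48, -1243/120)
  seg 8: up by d6 = 1/4 → (31/48, -1213/120)
  seg 9: down by d7 = 12 → (31/48, -2653/120)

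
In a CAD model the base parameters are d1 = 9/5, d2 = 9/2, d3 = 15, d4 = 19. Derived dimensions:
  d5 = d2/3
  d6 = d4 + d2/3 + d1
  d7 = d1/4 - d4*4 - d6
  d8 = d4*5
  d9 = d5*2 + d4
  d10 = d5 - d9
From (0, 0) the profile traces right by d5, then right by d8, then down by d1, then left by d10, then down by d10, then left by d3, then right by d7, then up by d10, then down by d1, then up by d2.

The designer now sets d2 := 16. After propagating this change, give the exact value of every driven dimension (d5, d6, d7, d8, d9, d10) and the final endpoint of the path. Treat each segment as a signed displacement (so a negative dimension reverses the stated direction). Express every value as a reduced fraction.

d5 = 16/3
d6 = 392/15
d7 = -6101/60
d8 = 95
d9 = 89/3
d10 = -73/3
endpoint = (479/60, 62/5)

Apply edit: d2 := 16
  d5 = d2/3 = 16/3
  d6 = d4 + d2/3 + d1 = 392/15
  d7 = d1/4 - d4*4 - d6 = -6101/60
  d8 = d4*5 = 95
  d9 = d5*2 + d4 = 89/3
  d10 = d5 - d9 = -73/3
Walk from origin (0, 0):
  seg 1: right by d5 = 16/3 → (16/3, 0)
  seg 2: right by d8 = 95 → (301/3, 0)
  seg 3: down by d1 = 9/5 → (301/3, -9/5)
  seg 4: left by d10 = -73/3 → (374/3, -9/5)
  seg 5: down by d10 = -73/3 → (374/3, 338/15)
  seg 6: left by d3 = 15 → (329/3, 338/15)
  seg 7: right by d7 = -6101/60 → (479/60, 338/15)
  seg 8: up by d10 = -73/3 → (479/60, -9/5)
  seg 9: down by d1 = 9/5 → (479/60, -18/5)
  seg 10: up by d2 = 16 → (479/60, 62/5)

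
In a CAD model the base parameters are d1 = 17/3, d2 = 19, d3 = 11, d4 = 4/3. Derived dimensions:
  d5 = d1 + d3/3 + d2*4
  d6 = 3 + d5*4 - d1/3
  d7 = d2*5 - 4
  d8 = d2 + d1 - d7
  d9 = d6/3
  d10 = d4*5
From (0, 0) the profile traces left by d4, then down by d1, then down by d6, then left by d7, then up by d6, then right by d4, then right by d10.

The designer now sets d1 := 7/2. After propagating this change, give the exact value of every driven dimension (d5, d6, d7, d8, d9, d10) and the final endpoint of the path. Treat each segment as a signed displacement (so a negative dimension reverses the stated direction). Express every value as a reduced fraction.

d5 = 499/6
d6 = 669/2
d7 = 91
d8 = -137/2
d9 = 223/2
d10 = 20/3
endpoint = (-253/3, -7/2)

Apply edit: d1 := 7/2
  d5 = d1 + d3/3 + d2*4 = 499/6
  d6 = 3 + d5*4 - d1/3 = 669/2
  d7 = d2*5 - 4 = 91
  d8 = d2 + d1 - d7 = -137/2
  d9 = d6/3 = 223/2
  d10 = d4*5 = 20/3
Walk from origin (0, 0):
  seg 1: left by d4 = 4/3 → (-4/3, 0)
  seg 2: down by d1 = 7/2 → (-4/3, -7/2)
  seg 3: down by d6 = 669/2 → (-4/3, -338)
  seg 4: left by d7 = 91 → (-277/3, -338)
  seg 5: up by d6 = 669/2 → (-277/3, -7/2)
  seg 6: right by d4 = 4/3 → (-91, -7/2)
  seg 7: right by d10 = 20/3 → (-253/3, -7/2)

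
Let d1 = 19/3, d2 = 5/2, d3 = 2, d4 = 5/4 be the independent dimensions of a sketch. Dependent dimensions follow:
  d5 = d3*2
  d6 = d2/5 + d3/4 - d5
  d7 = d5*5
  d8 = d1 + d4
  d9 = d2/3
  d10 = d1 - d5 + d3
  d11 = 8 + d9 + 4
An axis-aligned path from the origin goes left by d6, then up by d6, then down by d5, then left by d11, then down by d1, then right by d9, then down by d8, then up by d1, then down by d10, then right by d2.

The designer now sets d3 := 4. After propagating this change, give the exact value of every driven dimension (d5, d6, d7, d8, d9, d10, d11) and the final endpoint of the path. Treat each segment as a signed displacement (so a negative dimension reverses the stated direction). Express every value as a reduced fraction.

d5 = 8
d6 = -13/2
d7 = 40
d8 = 91/12
d9 = 5/6
d10 = 7/3
d11 = 77/6
endpoint = (-3, -293/12)

Apply edit: d3 := 4
  d5 = d3*2 = 8
  d6 = d2/5 + d3/4 - d5 = -13/2
  d7 = d5*5 = 40
  d8 = d1 + d4 = 91/12
  d9 = d2/3 = 5/6
  d10 = d1 - d5 + d3 = 7/3
  d11 = 8 + d9 + 4 = 77/6
Walk from origin (0, 0):
  seg 1: left by d6 = -13/2 → (13/2, 0)
  seg 2: up by d6 = -13/2 → (13/2, -13/2)
  seg 3: down by d5 = 8 → (13/2, -29/2)
  seg 4: left by d11 = 77/6 → (-19/3, -29/2)
  seg 5: down by d1 = 19/3 → (-19/3, -125/6)
  seg 6: right by d9 = 5/6 → (-11/2, -125/6)
  seg 7: down by d8 = 91/12 → (-11/2, -341/12)
  seg 8: up by d1 = 19/3 → (-11/2, -265/12)
  seg 9: down by d10 = 7/3 → (-11/2, -293/12)
  seg 10: right by d2 = 5/2 → (-3, -293/12)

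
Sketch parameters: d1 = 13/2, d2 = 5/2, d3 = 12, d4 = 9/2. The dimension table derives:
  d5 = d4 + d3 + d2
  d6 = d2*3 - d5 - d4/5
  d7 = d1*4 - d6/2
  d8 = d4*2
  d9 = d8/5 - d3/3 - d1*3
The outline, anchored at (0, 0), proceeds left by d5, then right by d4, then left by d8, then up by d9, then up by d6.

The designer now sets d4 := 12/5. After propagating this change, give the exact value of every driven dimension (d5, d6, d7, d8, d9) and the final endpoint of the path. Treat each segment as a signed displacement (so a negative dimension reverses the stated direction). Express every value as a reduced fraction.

Apply edit: d4 := 12/5
  d5 = d4 + d3 + d2 = 169/10
  d6 = d2*3 - d5 - d4/5 = -247/25
  d7 = d1*4 - d6/2 = 1547/50
  d8 = d4*2 = 24/5
  d9 = d8/5 - d3/3 - d1*3 = -1127/50
Walk from origin (0, 0):
  seg 1: left by d5 = 169/10 → (-169/10, 0)
  seg 2: right by d4 = 12/5 → (-29/2, 0)
  seg 3: left by d8 = 24/5 → (-193/10, 0)
  seg 4: up by d9 = -1127/50 → (-193/10, -1127/50)
  seg 5: up by d6 = -247/25 → (-193/10, -1621/50)

d5 = 169/10
d6 = -247/25
d7 = 1547/50
d8 = 24/5
d9 = -1127/50
endpoint = (-193/10, -1621/50)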